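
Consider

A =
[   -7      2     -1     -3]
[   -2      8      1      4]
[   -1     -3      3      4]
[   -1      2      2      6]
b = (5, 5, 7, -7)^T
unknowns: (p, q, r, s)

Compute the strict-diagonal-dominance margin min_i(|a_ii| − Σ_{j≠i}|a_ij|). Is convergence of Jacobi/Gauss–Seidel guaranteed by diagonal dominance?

-5

row 1: |-7| − (2+1+3) = 1
row 2: |8| − (2+1+4) = 1
row 3: |3| − (1+3+4) = -5
row 4: |6| − (1+2+2) = 1
minimum over rows = -5 → not strictly diagonally dominant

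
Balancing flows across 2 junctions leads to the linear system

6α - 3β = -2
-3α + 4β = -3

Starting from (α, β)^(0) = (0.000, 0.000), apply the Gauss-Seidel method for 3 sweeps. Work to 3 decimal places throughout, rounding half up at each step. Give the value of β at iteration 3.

-1.516

Iteration 1:
  α = (-2 - (-3)·0.000) / (6) = -0.333
  β = (-3 - (-3)·-0.333) / (4) = -1.000
Iteration 2:
  α = (-2 - (-3)·-1.000) / (6) = -0.833
  β = (-3 - (-3)·-0.833) / (4) = -1.375
Iteration 3:
  α = (-2 - (-3)·-1.375) / (6) = -1.021
  β = (-3 - (-3)·-1.021) / (4) = -1.516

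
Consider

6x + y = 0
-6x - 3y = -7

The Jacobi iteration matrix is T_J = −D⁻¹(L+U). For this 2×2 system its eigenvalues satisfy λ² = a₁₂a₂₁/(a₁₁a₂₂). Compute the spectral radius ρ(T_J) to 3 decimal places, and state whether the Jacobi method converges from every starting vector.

0.577

a₁₂a₂₁/(a₁₁a₂₂) = (1)·(-6) / ((6)·(-3)) = 0.333333
ρ = √|0.333333| = √0.333333 = 0.577
ρ < 1, so Jacobi converges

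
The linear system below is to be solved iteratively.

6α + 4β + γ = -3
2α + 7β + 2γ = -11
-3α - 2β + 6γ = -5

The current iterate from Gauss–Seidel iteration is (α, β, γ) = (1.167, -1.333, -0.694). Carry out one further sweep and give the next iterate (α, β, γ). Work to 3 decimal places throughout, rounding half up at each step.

One sweep:
  α = (-3 - (4)·-1.333 - (1)·-0.694) / (6) = 0.504
  β = (-11 - (2)·0.504 - (2)·-0.694) / (7) = -1.517
  γ = (-5 - (-3)·0.504 - (-2)·-1.517) / (6) = -1.087

(0.504, -1.517, -1.087)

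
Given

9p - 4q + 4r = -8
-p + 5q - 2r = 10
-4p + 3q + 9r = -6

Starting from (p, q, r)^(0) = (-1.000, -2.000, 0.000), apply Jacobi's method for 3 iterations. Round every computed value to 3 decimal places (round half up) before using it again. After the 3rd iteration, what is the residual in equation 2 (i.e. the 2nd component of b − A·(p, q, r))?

2.466

Iteration 1:
  p = (-8 - (-4)·-2.000 - (4)·0.000) / (9) = -1.778
  q = (10 - (-1)·-1.000 - (-2)·0.000) / (5) = 1.800
  r = (-6 - (-4)·-1.000 - (3)·-2.000) / (9) = -0.444
Iteration 2:
  p = (-8 - (-4)·1.800 - (4)·-0.444) / (9) = 0.108
  q = (10 - (-1)·-1.778 - (-2)·-0.444) / (5) = 1.467
  r = (-6 - (-4)·-1.778 - (3)·1.800) / (9) = -2.057
Iteration 3:
  p = (-8 - (-4)·1.467 - (4)·-2.057) / (9) = 0.677
  q = (10 - (-1)·0.108 - (-2)·-2.057) / (5) = 1.199
  r = (-6 - (-4)·0.108 - (3)·1.467) / (9) = -1.108
Residual b − A·x = (-4.865, 2.466, 3.083)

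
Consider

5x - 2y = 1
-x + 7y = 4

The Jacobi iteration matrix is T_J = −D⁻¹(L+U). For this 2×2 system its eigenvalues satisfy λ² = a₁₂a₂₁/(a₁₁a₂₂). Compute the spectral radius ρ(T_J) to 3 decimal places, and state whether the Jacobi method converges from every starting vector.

0.239

a₁₂a₂₁/(a₁₁a₂₂) = (-2)·(-1) / ((5)·(7)) = 0.057143
ρ = √|0.057143| = √0.057143 = 0.239
ρ < 1, so Jacobi converges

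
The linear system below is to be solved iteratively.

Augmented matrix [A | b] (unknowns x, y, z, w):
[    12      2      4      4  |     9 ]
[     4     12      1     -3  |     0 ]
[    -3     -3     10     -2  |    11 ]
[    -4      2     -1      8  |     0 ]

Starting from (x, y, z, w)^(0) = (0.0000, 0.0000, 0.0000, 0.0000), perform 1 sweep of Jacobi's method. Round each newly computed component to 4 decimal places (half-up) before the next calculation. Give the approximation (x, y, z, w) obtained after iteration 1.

Iteration 1:
  x = (9 - (2)·0.0000 - (4)·0.0000 - (4)·0.0000) / (12) = 0.7500
  y = (0 - (4)·0.0000 - (1)·0.0000 - (-3)·0.0000) / (12) = 0.0000
  z = (11 - (-3)·0.0000 - (-3)·0.0000 - (-2)·0.0000) / (10) = 1.1000
  w = (0 - (-4)·0.0000 - (2)·0.0000 - (-1)·0.0000) / (8) = 0.0000

(0.7500, 0.0000, 1.1000, 0.0000)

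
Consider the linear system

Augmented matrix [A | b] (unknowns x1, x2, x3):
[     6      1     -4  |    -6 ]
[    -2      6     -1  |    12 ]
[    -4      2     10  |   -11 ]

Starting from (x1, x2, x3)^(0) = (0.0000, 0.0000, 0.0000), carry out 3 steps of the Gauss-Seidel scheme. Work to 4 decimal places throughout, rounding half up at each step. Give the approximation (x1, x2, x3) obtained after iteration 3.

(-2.6583, 0.7352, -2.3104)

Iteration 1:
  x1 = (-6 - (1)·0.0000 - (-4)·0.0000) / (6) = -1.0000
  x2 = (12 - (-2)·-1.0000 - (-1)·0.0000) / (6) = 1.6667
  x3 = (-11 - (-4)·-1.0000 - (2)·1.6667) / (10) = -1.8333
Iteration 2:
  x1 = (-6 - (1)·1.6667 - (-4)·-1.8333) / (6) = -2.5000
  x2 = (12 - (-2)·-2.5000 - (-1)·-1.8333) / (6) = 0.8611
  x3 = (-11 - (-4)·-2.5000 - (2)·0.8611) / (10) = -2.2722
Iteration 3:
  x1 = (-6 - (1)·0.8611 - (-4)·-2.2722) / (6) = -2.6583
  x2 = (12 - (-2)·-2.6583 - (-1)·-2.2722) / (6) = 0.7352
  x3 = (-11 - (-4)·-2.6583 - (2)·0.7352) / (10) = -2.3104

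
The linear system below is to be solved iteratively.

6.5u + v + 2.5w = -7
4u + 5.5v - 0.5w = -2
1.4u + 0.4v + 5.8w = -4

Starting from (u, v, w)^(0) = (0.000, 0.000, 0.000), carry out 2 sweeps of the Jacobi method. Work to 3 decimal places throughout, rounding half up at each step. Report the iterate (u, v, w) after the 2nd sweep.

Iteration 1:
  u = (-7 - (1)·0.000 - (2.5)·0.000) / (6.5) = -1.077
  v = (-2 - (4)·0.000 - (-0.5)·0.000) / (5.5) = -0.364
  w = (-4 - (1.4)·0.000 - (0.4)·0.000) / (5.8) = -0.690
Iteration 2:
  u = (-7 - (1)·-0.364 - (2.5)·-0.690) / (6.5) = -0.756
  v = (-2 - (4)·-1.077 - (-0.5)·-0.690) / (5.5) = 0.357
  w = (-4 - (1.4)·-1.077 - (0.4)·-0.364) / (5.8) = -0.405

(-0.756, 0.357, -0.405)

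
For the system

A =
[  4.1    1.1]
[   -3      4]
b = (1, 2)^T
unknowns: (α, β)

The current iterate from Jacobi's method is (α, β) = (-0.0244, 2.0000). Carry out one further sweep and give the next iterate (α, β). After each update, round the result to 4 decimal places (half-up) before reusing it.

One sweep:
  α = (1 - (1.1)·2.0000) / (4.1) = -0.2927
  β = (2 - (-3)·-0.0244) / (4) = 0.4817

(-0.2927, 0.4817)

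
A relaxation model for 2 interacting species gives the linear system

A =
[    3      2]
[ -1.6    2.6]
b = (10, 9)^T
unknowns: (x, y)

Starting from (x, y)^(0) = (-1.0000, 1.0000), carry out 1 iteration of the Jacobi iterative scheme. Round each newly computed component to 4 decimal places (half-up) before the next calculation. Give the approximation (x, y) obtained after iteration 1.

Iteration 1:
  x = (10 - (2)·1.0000) / (3) = 2.6667
  y = (9 - (-1.6)·-1.0000) / (2.6) = 2.8462

(2.6667, 2.8462)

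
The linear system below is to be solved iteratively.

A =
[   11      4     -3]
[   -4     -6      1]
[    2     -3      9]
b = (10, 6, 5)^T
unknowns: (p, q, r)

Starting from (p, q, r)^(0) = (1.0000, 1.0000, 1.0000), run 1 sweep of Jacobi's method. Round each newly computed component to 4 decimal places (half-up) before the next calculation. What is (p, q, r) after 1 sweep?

(0.8182, -1.5000, 0.6667)

Iteration 1:
  p = (10 - (4)·1.0000 - (-3)·1.0000) / (11) = 0.8182
  q = (6 - (-4)·1.0000 - (1)·1.0000) / (-6) = -1.5000
  r = (5 - (2)·1.0000 - (-3)·1.0000) / (9) = 0.6667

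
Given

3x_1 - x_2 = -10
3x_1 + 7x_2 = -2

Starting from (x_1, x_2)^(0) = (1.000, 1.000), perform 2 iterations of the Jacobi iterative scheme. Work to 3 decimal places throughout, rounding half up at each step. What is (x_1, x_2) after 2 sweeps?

(-3.571, 1.000)

Iteration 1:
  x_1 = (-10 - (-1)·1.000) / (3) = -3.000
  x_2 = (-2 - (3)·1.000) / (7) = -0.714
Iteration 2:
  x_1 = (-10 - (-1)·-0.714) / (3) = -3.571
  x_2 = (-2 - (3)·-3.000) / (7) = 1.000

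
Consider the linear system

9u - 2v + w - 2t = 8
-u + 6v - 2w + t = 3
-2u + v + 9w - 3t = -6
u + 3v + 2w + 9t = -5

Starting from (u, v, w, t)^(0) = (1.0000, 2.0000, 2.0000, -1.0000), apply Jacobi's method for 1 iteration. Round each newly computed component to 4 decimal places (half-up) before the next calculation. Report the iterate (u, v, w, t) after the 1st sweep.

Iteration 1:
  u = (8 - (-2)·2.0000 - (1)·2.0000 - (-2)·-1.0000) / (9) = 0.8889
  v = (3 - (-1)·1.0000 - (-2)·2.0000 - (1)·-1.0000) / (6) = 1.5000
  w = (-6 - (-2)·1.0000 - (1)·2.0000 - (-3)·-1.0000) / (9) = -1.0000
  t = (-5 - (1)·1.0000 - (3)·2.0000 - (2)·2.0000) / (9) = -1.7778

(0.8889, 1.5000, -1.0000, -1.7778)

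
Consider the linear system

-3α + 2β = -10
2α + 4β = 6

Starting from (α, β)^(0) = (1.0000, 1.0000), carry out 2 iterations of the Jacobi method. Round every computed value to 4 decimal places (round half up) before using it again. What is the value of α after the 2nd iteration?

Iteration 1:
  α = (-10 - (2)·1.0000) / (-3) = 4.0000
  β = (6 - (2)·1.0000) / (4) = 1.0000
Iteration 2:
  α = (-10 - (2)·1.0000) / (-3) = 4.0000
  β = (6 - (2)·4.0000) / (4) = -0.5000

4.0000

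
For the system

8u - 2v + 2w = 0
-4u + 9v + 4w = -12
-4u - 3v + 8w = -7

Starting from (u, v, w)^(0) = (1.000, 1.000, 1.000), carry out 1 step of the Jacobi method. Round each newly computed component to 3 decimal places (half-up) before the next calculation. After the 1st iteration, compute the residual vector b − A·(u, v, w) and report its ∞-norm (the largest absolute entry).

10.999

Iteration 1:
  u = (0 - (-2)·1.000 - (2)·1.000) / (8) = 0.000
  v = (-12 - (-4)·1.000 - (4)·1.000) / (9) = -1.333
  w = (-7 - (-4)·1.000 - (-3)·1.000) / (8) = 0.000
Residual b − A·x = (-2.666, -0.003, -10.999); ∞-norm = 10.999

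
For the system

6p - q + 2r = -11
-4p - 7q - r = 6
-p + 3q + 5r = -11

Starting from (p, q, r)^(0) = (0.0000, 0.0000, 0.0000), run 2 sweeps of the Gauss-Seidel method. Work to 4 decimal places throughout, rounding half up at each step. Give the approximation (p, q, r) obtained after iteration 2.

(-0.9079, 0.0447, -2.4084)

Iteration 1:
  p = (-11 - (-1)·0.0000 - (2)·0.0000) / (6) = -1.8333
  q = (6 - (-4)·-1.8333 - (-1)·0.0000) / (-7) = 0.1905
  r = (-11 - (-1)·-1.8333 - (3)·0.1905) / (5) = -2.6810
Iteration 2:
  p = (-11 - (-1)·0.1905 - (2)·-2.6810) / (6) = -0.9079
  q = (6 - (-4)·-0.9079 - (-1)·-2.6810) / (-7) = 0.0447
  r = (-11 - (-1)·-0.9079 - (3)·0.0447) / (5) = -2.4084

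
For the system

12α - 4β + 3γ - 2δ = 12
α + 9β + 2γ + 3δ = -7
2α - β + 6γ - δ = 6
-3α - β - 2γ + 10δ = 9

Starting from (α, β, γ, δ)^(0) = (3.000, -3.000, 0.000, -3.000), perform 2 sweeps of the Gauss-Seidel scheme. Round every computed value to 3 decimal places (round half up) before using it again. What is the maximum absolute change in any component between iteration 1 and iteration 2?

Iteration 1:
  α = (12 - (-4)·-3.000 - (3)·0.000 - (-2)·-3.000) / (12) = -0.500
  β = (-7 - (1)·-0.500 - (2)·0.000 - (3)·-3.000) / (9) = 0.278
  γ = (6 - (2)·-0.500 - (-1)·0.278 - (-1)·-3.000) / (6) = 0.713
  δ = (9 - (-3)·-0.500 - (-1)·0.278 - (-2)·0.713) / (10) = 0.920
Iteration 2:
  α = (12 - (-4)·0.278 - (3)·0.713 - (-2)·0.920) / (12) = 1.068
  β = (-7 - (1)·1.068 - (2)·0.713 - (3)·0.920) / (9) = -1.362
  γ = (6 - (2)·1.068 - (-1)·-1.362 - (-1)·0.920) / (6) = 0.570
  δ = (9 - (-3)·1.068 - (-1)·-1.362 - (-2)·0.570) / (10) = 1.198
Change: (1.568, -1.640, -0.143, 0.278) → max |·| = 1.640

1.640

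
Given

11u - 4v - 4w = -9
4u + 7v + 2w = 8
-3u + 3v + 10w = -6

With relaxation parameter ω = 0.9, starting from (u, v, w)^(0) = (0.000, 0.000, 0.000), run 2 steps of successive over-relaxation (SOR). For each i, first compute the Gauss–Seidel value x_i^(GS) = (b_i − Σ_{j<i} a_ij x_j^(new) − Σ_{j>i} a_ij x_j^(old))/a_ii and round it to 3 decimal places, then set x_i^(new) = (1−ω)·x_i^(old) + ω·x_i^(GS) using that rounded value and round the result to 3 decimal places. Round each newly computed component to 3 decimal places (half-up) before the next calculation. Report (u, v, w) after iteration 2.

(-0.715, 1.825, -1.338)

Iteration 1:
  u: GS value = (-9 - (-4)·0.000 - (-4)·0.000) / (11) = -0.818;  u ← (1−ω)·0.000 + ω·-0.818 = -0.736
  v: GS value = (8 - (4)·-0.736 - (2)·0.000) / (7) = 1.563;  v ← (1−ω)·0.000 + ω·1.563 = 1.407
  w: GS value = (-6 - (-3)·-0.736 - (3)·1.407) / (10) = -1.243;  w ← (1−ω)·0.000 + ω·-1.243 = -1.119
Iteration 2:
  u: GS value = (-9 - (-4)·1.407 - (-4)·-1.119) / (11) = -0.713;  u ← (1−ω)·-0.736 + ω·-0.713 = -0.715
  v: GS value = (8 - (4)·-0.715 - (2)·-1.119) / (7) = 1.871;  v ← (1−ω)·1.407 + ω·1.871 = 1.825
  w: GS value = (-6 - (-3)·-0.715 - (3)·1.825) / (10) = -1.362;  w ← (1−ω)·-1.119 + ω·-1.362 = -1.338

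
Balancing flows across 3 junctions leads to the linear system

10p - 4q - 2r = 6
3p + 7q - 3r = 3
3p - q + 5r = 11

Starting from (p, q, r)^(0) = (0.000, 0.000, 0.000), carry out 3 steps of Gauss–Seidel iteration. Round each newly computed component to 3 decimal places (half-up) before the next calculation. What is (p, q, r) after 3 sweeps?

(1.260, 0.630, 1.570)

Iteration 1:
  p = (6 - (-4)·0.000 - (-2)·0.000) / (10) = 0.600
  q = (3 - (3)·0.600 - (-3)·0.000) / (7) = 0.171
  r = (11 - (3)·0.600 - (-1)·0.171) / (5) = 1.874
Iteration 2:
  p = (6 - (-4)·0.171 - (-2)·1.874) / (10) = 1.043
  q = (3 - (3)·1.043 - (-3)·1.874) / (7) = 0.785
  r = (11 - (3)·1.043 - (-1)·0.785) / (5) = 1.731
Iteration 3:
  p = (6 - (-4)·0.785 - (-2)·1.731) / (10) = 1.260
  q = (3 - (3)·1.260 - (-3)·1.731) / (7) = 0.630
  r = (11 - (3)·1.260 - (-1)·0.630) / (5) = 1.570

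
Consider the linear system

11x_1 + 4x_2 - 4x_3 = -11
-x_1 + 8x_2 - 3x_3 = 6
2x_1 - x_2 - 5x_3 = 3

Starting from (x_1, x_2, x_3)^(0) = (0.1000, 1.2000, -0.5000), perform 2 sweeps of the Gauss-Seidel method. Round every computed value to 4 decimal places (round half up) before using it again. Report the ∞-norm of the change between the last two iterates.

Iteration 1:
  x_1 = (-11 - (4)·1.2000 - (-4)·-0.5000) / (11) = -1.6182
  x_2 = (6 - (-1)·-1.6182 - (-3)·-0.5000) / (8) = 0.3602
  x_3 = (3 - (2)·-1.6182 - (-1)·0.3602) / (-5) = -1.3193
Iteration 2:
  x_1 = (-11 - (4)·0.3602 - (-4)·-1.3193) / (11) = -1.6107
  x_2 = (6 - (-1)·-1.6107 - (-3)·-1.3193) / (8) = 0.0539
  x_3 = (3 - (2)·-1.6107 - (-1)·0.0539) / (-5) = -1.2551
Change: (0.0075, -0.3063, 0.0642) → max |·| = 0.3063

0.3063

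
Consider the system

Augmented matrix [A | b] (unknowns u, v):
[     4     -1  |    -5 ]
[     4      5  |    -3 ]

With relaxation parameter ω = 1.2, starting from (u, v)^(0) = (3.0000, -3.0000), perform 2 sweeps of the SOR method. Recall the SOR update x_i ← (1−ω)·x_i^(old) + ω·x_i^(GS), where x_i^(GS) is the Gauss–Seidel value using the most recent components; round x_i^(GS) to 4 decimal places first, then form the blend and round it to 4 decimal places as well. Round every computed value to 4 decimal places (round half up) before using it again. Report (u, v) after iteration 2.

Iteration 1:
  u: GS value = (-5 - (-1)·-3.0000) / (4) = -2.0000;  u ← (1−ω)·3.0000 + ω·-2.0000 = -3.0000
  v: GS value = (-3 - (4)·-3.0000) / (5) = 1.8000;  v ← (1−ω)·-3.0000 + ω·1.8000 = 2.7600
Iteration 2:
  u: GS value = (-5 - (-1)·2.7600) / (4) = -0.5600;  u ← (1−ω)·-3.0000 + ω·-0.5600 = -0.0720
  v: GS value = (-3 - (4)·-0.0720) / (5) = -0.5424;  v ← (1−ω)·2.7600 + ω·-0.5424 = -1.2029

(-0.0720, -1.2029)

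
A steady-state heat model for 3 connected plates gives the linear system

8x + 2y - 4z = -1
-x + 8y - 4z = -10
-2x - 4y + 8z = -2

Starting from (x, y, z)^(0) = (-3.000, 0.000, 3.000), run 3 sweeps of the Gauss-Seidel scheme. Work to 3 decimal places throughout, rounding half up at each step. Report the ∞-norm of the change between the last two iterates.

Iteration 1:
  x = (-1 - (2)·0.000 - (-4)·3.000) / (8) = 1.375
  y = (-10 - (-1)·1.375 - (-4)·3.000) / (8) = 0.422
  z = (-2 - (-2)·1.375 - (-4)·0.422) / (8) = 0.305
Iteration 2:
  x = (-1 - (2)·0.422 - (-4)·0.305) / (8) = -0.078
  y = (-10 - (-1)·-0.078 - (-4)·0.305) / (8) = -1.107
  z = (-2 - (-2)·-0.078 - (-4)·-1.107) / (8) = -0.823
Iteration 3:
  x = (-1 - (2)·-1.107 - (-4)·-0.823) / (8) = -0.260
  y = (-10 - (-1)·-0.260 - (-4)·-0.823) / (8) = -1.694
  z = (-2 - (-2)·-0.260 - (-4)·-1.694) / (8) = -1.162
Change: (-0.182, -0.587, -0.339) → max |·| = 0.587

0.587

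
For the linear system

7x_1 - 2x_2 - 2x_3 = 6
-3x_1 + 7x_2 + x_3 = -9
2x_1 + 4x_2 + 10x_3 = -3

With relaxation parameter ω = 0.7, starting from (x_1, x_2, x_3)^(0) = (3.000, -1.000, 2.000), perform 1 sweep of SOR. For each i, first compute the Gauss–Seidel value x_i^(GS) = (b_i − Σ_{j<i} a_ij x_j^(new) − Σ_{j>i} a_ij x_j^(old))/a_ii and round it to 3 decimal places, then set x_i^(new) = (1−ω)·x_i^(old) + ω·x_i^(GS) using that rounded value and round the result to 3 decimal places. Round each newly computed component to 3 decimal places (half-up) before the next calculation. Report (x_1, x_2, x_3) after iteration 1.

Iteration 1:
  x_1: GS value = (6 - (-2)·-1.000 - (-2)·2.000) / (7) = 1.143;  x_1 ← (1−ω)·3.000 + ω·1.143 = 1.700
  x_2: GS value = (-9 - (-3)·1.700 - (1)·2.000) / (7) = -0.843;  x_2 ← (1−ω)·-1.000 + ω·-0.843 = -0.890
  x_3: GS value = (-3 - (2)·1.700 - (4)·-0.890) / (10) = -0.284;  x_3 ← (1−ω)·2.000 + ω·-0.284 = 0.401

(1.700, -0.890, 0.401)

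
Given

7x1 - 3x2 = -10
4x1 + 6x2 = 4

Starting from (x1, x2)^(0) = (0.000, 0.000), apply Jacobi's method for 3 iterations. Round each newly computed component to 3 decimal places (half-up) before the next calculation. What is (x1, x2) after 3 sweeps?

Iteration 1:
  x1 = (-10 - (-3)·0.000) / (7) = -1.429
  x2 = (4 - (4)·0.000) / (6) = 0.667
Iteration 2:
  x1 = (-10 - (-3)·0.667) / (7) = -1.143
  x2 = (4 - (4)·-1.429) / (6) = 1.619
Iteration 3:
  x1 = (-10 - (-3)·1.619) / (7) = -0.735
  x2 = (4 - (4)·-1.143) / (6) = 1.429

(-0.735, 1.429)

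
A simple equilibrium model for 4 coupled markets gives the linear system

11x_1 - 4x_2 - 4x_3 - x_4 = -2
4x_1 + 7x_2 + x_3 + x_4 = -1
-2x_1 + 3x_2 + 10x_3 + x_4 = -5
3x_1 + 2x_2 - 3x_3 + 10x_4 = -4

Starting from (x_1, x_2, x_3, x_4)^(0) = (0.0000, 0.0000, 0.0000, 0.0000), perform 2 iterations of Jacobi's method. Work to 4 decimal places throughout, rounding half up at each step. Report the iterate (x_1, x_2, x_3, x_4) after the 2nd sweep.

Iteration 1:
  x_1 = (-2 - (-4)·0.0000 - (-4)·0.0000 - (-1)·0.0000) / (11) = -0.1818
  x_2 = (-1 - (4)·0.0000 - (1)·0.0000 - (1)·0.0000) / (7) = -0.1429
  x_3 = (-5 - (-2)·0.0000 - (3)·0.0000 - (1)·0.0000) / (10) = -0.5000
  x_4 = (-4 - (3)·0.0000 - (2)·0.0000 - (-3)·0.0000) / (10) = -0.4000
Iteration 2:
  x_1 = (-2 - (-4)·-0.1429 - (-4)·-0.5000 - (-1)·-0.4000) / (11) = -0.4520
  x_2 = (-1 - (4)·-0.1818 - (1)·-0.5000 - (1)·-0.4000) / (7) = 0.0896
  x_3 = (-5 - (-2)·-0.1818 - (3)·-0.1429 - (1)·-0.4000) / (10) = -0.4535
  x_4 = (-4 - (3)·-0.1818 - (2)·-0.1429 - (-3)·-0.5000) / (10) = -0.4669

(-0.4520, 0.0896, -0.4535, -0.4669)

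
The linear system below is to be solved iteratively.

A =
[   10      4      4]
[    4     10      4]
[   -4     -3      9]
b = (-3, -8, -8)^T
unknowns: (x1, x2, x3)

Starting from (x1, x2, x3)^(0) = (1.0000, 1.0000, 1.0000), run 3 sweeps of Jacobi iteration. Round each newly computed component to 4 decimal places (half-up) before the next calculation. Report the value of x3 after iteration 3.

Iteration 1:
  x1 = (-3 - (4)·1.0000 - (4)·1.0000) / (10) = -1.1000
  x2 = (-8 - (4)·1.0000 - (4)·1.0000) / (10) = -1.6000
  x3 = (-8 - (-4)·1.0000 - (-3)·1.0000) / (9) = -0.1111
Iteration 2:
  x1 = (-3 - (4)·-1.6000 - (4)·-0.1111) / (10) = 0.3844
  x2 = (-8 - (4)·-1.1000 - (4)·-0.1111) / (10) = -0.3156
  x3 = (-8 - (-4)·-1.1000 - (-3)·-1.6000) / (9) = -1.9111
Iteration 3:
  x1 = (-3 - (4)·-0.3156 - (4)·-1.9111) / (10) = 0.5907
  x2 = (-8 - (4)·0.3844 - (4)·-1.9111) / (10) = -0.1893
  x3 = (-8 - (-4)·0.3844 - (-3)·-0.3156) / (9) = -0.8232

-0.8232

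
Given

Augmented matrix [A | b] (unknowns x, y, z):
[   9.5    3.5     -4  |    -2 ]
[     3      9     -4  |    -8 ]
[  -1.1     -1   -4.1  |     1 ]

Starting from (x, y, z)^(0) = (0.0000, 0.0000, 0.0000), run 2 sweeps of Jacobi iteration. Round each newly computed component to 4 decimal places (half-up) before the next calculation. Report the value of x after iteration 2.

0.0143

Iteration 1:
  x = (-2 - (3.5)·0.0000 - (-4)·0.0000) / (9.5) = -0.2105
  y = (-8 - (3)·0.0000 - (-4)·0.0000) / (9) = -0.8889
  z = (1 - (-1.1)·0.0000 - (-1)·0.0000) / (-4.1) = -0.2439
Iteration 2:
  x = (-2 - (3.5)·-0.8889 - (-4)·-0.2439) / (9.5) = 0.0143
  y = (-8 - (3)·-0.2105 - (-4)·-0.2439) / (9) = -0.9271
  z = (1 - (-1.1)·-0.2105 - (-1)·-0.8889) / (-4.1) = 0.0294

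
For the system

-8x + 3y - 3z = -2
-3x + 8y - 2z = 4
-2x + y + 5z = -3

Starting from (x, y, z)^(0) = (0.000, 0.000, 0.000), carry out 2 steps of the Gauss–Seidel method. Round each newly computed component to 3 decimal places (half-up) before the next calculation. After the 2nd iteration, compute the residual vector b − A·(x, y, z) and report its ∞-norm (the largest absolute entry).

0.490

Iteration 1:
  x = (-2 - (3)·0.000 - (-3)·0.000) / (-8) = 0.250
  y = (4 - (-3)·0.250 - (-2)·0.000) / (8) = 0.594
  z = (-3 - (-2)·0.250 - (1)·0.594) / (5) = -0.619
Iteration 2:
  x = (-2 - (3)·0.594 - (-3)·-0.619) / (-8) = 0.705
  y = (4 - (-3)·0.705 - (-2)·-0.619) / (8) = 0.610
  z = (-3 - (-2)·0.705 - (1)·0.610) / (5) = -0.440
Residual b − A·x = (0.490, 0.355, 0.000); ∞-norm = 0.490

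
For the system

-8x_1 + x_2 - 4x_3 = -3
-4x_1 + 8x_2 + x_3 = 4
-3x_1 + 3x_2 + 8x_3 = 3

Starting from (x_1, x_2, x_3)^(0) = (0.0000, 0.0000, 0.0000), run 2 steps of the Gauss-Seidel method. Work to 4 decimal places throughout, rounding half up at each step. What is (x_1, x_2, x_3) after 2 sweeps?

Iteration 1:
  x_1 = (-3 - (1)·0.0000 - (-4)·0.0000) / (-8) = 0.3750
  x_2 = (4 - (-4)·0.3750 - (1)·0.0000) / (8) = 0.6875
  x_3 = (3 - (-3)·0.3750 - (3)·0.6875) / (8) = 0.2578
Iteration 2:
  x_1 = (-3 - (1)·0.6875 - (-4)·0.2578) / (-8) = 0.3320
  x_2 = (4 - (-4)·0.3320 - (1)·0.2578) / (8) = 0.6338
  x_3 = (3 - (-3)·0.3320 - (3)·0.6338) / (8) = 0.2618

(0.3320, 0.6338, 0.2618)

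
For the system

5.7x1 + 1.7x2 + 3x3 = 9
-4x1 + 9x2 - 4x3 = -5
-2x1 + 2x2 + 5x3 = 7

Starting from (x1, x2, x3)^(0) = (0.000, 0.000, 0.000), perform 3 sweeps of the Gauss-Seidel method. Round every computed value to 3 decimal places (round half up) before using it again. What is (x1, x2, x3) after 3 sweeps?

(0.690, 0.365, 1.530)

Iteration 1:
  x1 = (9 - (1.7)·0.000 - (3)·0.000) / (5.7) = 1.579
  x2 = (-5 - (-4)·1.579 - (-4)·0.000) / (9) = 0.146
  x3 = (7 - (-2)·1.579 - (2)·0.146) / (5) = 1.973
Iteration 2:
  x1 = (9 - (1.7)·0.146 - (3)·1.973) / (5.7) = 0.497
  x2 = (-5 - (-4)·0.497 - (-4)·1.973) / (9) = 0.542
  x3 = (7 - (-2)·0.497 - (2)·0.542) / (5) = 1.382
Iteration 3:
  x1 = (9 - (1.7)·0.542 - (3)·1.382) / (5.7) = 0.690
  x2 = (-5 - (-4)·0.690 - (-4)·1.382) / (9) = 0.365
  x3 = (7 - (-2)·0.690 - (2)·0.365) / (5) = 1.530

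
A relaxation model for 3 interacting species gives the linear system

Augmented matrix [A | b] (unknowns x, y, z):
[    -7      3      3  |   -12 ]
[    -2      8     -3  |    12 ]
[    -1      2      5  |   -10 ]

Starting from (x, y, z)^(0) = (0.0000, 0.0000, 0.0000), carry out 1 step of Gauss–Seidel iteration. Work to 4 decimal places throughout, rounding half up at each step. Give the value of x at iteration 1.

Iteration 1:
  x = (-12 - (3)·0.0000 - (3)·0.0000) / (-7) = 1.7143
  y = (12 - (-2)·1.7143 - (-3)·0.0000) / (8) = 1.9286
  z = (-10 - (-1)·1.7143 - (2)·1.9286) / (5) = -2.4286

1.7143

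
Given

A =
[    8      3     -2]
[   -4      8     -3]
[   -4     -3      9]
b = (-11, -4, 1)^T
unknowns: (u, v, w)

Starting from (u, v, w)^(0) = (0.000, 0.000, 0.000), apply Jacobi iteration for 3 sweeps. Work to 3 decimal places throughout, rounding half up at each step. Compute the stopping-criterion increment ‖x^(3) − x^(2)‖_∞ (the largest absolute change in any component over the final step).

0.184

Iteration 1:
  u = (-11 - (3)·0.000 - (-2)·0.000) / (8) = -1.375
  v = (-4 - (-4)·0.000 - (-3)·0.000) / (8) = -0.500
  w = (1 - (-4)·0.000 - (-3)·0.000) / (9) = 0.111
Iteration 2:
  u = (-11 - (3)·-0.500 - (-2)·0.111) / (8) = -1.160
  v = (-4 - (-4)·-1.375 - (-3)·0.111) / (8) = -1.146
  w = (1 - (-4)·-1.375 - (-3)·-0.500) / (9) = -0.667
Iteration 3:
  u = (-11 - (3)·-1.146 - (-2)·-0.667) / (8) = -1.112
  v = (-4 - (-4)·-1.160 - (-3)·-0.667) / (8) = -1.330
  w = (1 - (-4)·-1.160 - (-3)·-1.146) / (9) = -0.786
Change: (0.048, -0.184, -0.119) → max |·| = 0.184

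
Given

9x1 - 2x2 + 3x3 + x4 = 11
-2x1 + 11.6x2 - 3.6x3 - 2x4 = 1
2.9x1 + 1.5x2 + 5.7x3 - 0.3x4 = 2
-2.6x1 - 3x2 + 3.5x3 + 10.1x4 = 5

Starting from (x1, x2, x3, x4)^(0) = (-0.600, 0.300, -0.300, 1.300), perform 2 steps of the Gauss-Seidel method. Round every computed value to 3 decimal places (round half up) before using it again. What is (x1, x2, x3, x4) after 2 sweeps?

(1.310, 0.393, -0.363, 1.075)

Iteration 1:
  x1 = (11 - (-2)·0.300 - (3)·-0.300 - (1)·1.300) / (9) = 1.244
  x2 = (1 - (-2)·1.244 - (-3.6)·-0.300 - (-2)·1.300) / (11.6) = 0.432
  x3 = (2 - (2.9)·1.244 - (1.5)·0.432 - (-0.3)·1.300) / (5.7) = -0.327
  x4 = (5 - (-2.6)·1.244 - (-3)·0.432 - (3.5)·-0.327) / (10.1) = 1.057
Iteration 2:
  x1 = (11 - (-2)·0.432 - (3)·-0.327 - (1)·1.057) / (9) = 1.310
  x2 = (1 - (-2)·1.310 - (-3.6)·-0.327 - (-2)·1.057) / (11.6) = 0.393
  x3 = (2 - (2.9)·1.310 - (1.5)·0.393 - (-0.3)·1.057) / (5.7) = -0.363
  x4 = (5 - (-2.6)·1.310 - (-3)·0.393 - (3.5)·-0.363) / (10.1) = 1.075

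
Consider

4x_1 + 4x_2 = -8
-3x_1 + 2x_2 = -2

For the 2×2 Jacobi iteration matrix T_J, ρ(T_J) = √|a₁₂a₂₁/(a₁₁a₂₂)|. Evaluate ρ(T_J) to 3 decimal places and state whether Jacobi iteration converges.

a₁₂a₂₁/(a₁₁a₂₂) = (4)·(-3) / ((4)·(2)) = -1.500000
ρ = √|-1.500000| = √1.500000 = 1.225
ρ > 1, so Jacobi diverges

1.225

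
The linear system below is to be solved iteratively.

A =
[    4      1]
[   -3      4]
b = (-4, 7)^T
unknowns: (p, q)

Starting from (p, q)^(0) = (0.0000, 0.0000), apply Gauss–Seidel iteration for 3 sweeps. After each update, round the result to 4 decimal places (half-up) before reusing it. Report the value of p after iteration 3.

Iteration 1:
  p = (-4 - (1)·0.0000) / (4) = -1.0000
  q = (7 - (-3)·-1.0000) / (4) = 1.0000
Iteration 2:
  p = (-4 - (1)·1.0000) / (4) = -1.2500
  q = (7 - (-3)·-1.2500) / (4) = 0.8125
Iteration 3:
  p = (-4 - (1)·0.8125) / (4) = -1.2031
  q = (7 - (-3)·-1.2031) / (4) = 0.8477

-1.2031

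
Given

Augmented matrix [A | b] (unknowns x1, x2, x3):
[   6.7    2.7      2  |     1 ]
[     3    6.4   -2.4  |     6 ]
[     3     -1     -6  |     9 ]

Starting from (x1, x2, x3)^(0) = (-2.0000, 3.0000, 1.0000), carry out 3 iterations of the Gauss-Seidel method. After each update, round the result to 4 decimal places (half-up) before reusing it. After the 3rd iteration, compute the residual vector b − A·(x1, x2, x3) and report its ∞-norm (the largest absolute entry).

0.8951

Iteration 1:
  x1 = (1 - (2.7)·3.0000 - (2)·1.0000) / (6.7) = -1.3582
  x2 = (6 - (3)·-1.3582 - (-2.4)·1.0000) / (6.4) = 1.9492
  x3 = (9 - (3)·-1.3582 - (-1)·1.9492) / (-6) = -2.5040
Iteration 2:
  x1 = (1 - (2.7)·1.9492 - (2)·-2.5040) / (6.7) = 0.1112
  x2 = (6 - (3)·0.1112 - (-2.4)·-2.5040) / (6.4) = -0.0536
  x3 = (9 - (3)·0.1112 - (-1)·-0.0536) / (-6) = -1.4355
Iteration 3:
  x1 = (1 - (2.7)·-0.0536 - (2)·-1.4355) / (6.7) = 0.5994
  x2 = (6 - (3)·0.5994 - (-2.4)·-1.4355) / (6.4) = 0.1182
  x3 = (9 - (3)·0.5994 - (-1)·0.1182) / (-6) = -1.2200
Residual b − A·x = (-0.8951, 0.5173, 0.0000); ∞-norm = 0.8951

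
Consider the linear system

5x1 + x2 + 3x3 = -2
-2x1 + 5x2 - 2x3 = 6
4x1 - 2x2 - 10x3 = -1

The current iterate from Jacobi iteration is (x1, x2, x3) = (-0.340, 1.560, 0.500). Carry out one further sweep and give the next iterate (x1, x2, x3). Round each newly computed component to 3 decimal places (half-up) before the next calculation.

One sweep:
  x1 = (-2 - (1)·1.560 - (3)·0.500) / (5) = -1.012
  x2 = (6 - (-2)·-0.340 - (-2)·0.500) / (5) = 1.264
  x3 = (-1 - (4)·-0.340 - (-2)·1.560) / (-10) = -0.348

(-1.012, 1.264, -0.348)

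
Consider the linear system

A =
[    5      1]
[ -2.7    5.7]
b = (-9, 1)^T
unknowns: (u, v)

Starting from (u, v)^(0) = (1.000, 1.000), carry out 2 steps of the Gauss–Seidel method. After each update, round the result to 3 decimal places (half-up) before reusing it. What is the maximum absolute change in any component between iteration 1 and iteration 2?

0.354

Iteration 1:
  u = (-9 - (1)·1.000) / (5) = -2.000
  v = (1 - (-2.7)·-2.000) / (5.7) = -0.772
Iteration 2:
  u = (-9 - (1)·-0.772) / (5) = -1.646
  v = (1 - (-2.7)·-1.646) / (5.7) = -0.604
Change: (0.354, 0.168) → max |·| = 0.354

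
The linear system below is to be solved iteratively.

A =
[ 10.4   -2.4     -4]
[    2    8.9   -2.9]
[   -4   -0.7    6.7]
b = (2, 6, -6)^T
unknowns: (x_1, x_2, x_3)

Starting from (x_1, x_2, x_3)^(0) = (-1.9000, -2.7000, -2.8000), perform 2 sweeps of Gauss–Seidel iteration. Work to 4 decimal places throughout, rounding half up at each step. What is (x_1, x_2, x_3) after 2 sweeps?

(-0.4711, 0.1984, -1.1560)

Iteration 1:
  x_1 = (2 - (-2.4)·-2.7000 - (-4)·-2.8000) / (10.4) = -1.5077
  x_2 = (6 - (2)·-1.5077 - (-2.9)·-2.8000) / (8.9) = 0.1006
  x_3 = (-6 - (-4)·-1.5077 - (-0.7)·0.1006) / (6.7) = -1.7851
Iteration 2:
  x_1 = (2 - (-2.4)·0.1006 - (-4)·-1.7851) / (10.4) = -0.4711
  x_2 = (6 - (2)·-0.4711 - (-2.9)·-1.7851) / (8.9) = 0.1984
  x_3 = (-6 - (-4)·-0.4711 - (-0.7)·0.1984) / (6.7) = -1.1560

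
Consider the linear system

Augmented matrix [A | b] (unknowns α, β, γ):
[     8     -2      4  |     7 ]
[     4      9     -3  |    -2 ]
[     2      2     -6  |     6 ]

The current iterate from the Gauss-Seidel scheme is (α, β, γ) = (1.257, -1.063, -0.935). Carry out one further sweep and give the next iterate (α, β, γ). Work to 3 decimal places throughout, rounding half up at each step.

(1.077, -1.013, -0.979)

One sweep:
  α = (7 - (-2)·-1.063 - (4)·-0.935) / (8) = 1.077
  β = (-2 - (4)·1.077 - (-3)·-0.935) / (9) = -1.013
  γ = (6 - (2)·1.077 - (2)·-1.013) / (-6) = -0.979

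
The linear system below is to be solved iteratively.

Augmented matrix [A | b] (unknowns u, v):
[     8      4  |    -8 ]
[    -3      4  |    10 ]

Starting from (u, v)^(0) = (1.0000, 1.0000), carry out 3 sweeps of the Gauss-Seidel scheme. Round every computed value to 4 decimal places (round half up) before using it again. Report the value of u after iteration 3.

Iteration 1:
  u = (-8 - (4)·1.0000) / (8) = -1.5000
  v = (10 - (-3)·-1.5000) / (4) = 1.3750
Iteration 2:
  u = (-8 - (4)·1.3750) / (8) = -1.6875
  v = (10 - (-3)·-1.6875) / (4) = 1.2344
Iteration 3:
  u = (-8 - (4)·1.2344) / (8) = -1.6172
  v = (10 - (-3)·-1.6172) / (4) = 1.2871

-1.6172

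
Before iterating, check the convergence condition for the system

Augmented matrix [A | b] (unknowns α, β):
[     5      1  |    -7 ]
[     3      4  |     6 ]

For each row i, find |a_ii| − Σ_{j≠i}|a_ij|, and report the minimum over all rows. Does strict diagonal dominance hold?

1

row 1: |5| − (1) = 4
row 2: |4| − (3) = 1
minimum over rows = 1 → strictly diagonally dominant (convergence guaranteed)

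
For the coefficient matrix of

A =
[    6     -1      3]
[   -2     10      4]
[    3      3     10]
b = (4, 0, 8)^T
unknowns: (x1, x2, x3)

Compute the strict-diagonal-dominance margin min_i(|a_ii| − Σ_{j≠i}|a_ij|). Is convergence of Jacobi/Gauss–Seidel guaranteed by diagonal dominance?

row 1: |6| − (1+3) = 2
row 2: |10| − (2+4) = 4
row 3: |10| − (3+3) = 4
minimum over rows = 2 → strictly diagonally dominant (convergence guaranteed)

2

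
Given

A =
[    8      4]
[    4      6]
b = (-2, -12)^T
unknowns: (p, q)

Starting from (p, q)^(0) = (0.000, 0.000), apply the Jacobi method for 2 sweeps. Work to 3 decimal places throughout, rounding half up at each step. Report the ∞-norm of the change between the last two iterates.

1.000

Iteration 1:
  p = (-2 - (4)·0.000) / (8) = -0.250
  q = (-12 - (4)·0.000) / (6) = -2.000
Iteration 2:
  p = (-2 - (4)·-2.000) / (8) = 0.750
  q = (-12 - (4)·-0.250) / (6) = -1.833
Change: (1.000, 0.167) → max |·| = 1.000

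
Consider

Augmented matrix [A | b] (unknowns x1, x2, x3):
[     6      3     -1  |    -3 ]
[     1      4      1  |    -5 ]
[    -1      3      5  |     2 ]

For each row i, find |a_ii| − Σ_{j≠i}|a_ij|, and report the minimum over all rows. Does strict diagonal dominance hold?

row 1: |6| − (3+1) = 2
row 2: |4| − (1+1) = 2
row 3: |5| − (1+3) = 1
minimum over rows = 1 → strictly diagonally dominant (convergence guaranteed)

1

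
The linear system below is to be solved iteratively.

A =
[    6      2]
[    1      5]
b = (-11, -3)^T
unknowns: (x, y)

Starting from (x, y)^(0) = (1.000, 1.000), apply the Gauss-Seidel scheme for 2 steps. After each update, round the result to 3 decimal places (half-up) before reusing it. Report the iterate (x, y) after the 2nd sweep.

(-1.778, -0.244)

Iteration 1:
  x = (-11 - (2)·1.000) / (6) = -2.167
  y = (-3 - (1)·-2.167) / (5) = -0.167
Iteration 2:
  x = (-11 - (2)·-0.167) / (6) = -1.778
  y = (-3 - (1)·-1.778) / (5) = -0.244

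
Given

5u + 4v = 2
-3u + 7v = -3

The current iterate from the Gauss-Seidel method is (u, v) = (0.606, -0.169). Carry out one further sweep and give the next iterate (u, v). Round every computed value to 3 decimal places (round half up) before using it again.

(0.535, -0.199)

One sweep:
  u = (2 - (4)·-0.169) / (5) = 0.535
  v = (-3 - (-3)·0.535) / (7) = -0.199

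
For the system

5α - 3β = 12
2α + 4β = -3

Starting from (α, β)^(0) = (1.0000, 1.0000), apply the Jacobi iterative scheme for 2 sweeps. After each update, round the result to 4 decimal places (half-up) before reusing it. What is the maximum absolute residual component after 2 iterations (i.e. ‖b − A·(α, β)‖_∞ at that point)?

Iteration 1:
  α = (12 - (-3)·1.0000) / (5) = 3.0000
  β = (-3 - (2)·1.0000) / (4) = -1.2500
Iteration 2:
  α = (12 - (-3)·-1.2500) / (5) = 1.6500
  β = (-3 - (2)·3.0000) / (4) = -2.2500
Residual b − A·x = (-3.0000, 2.7000); ∞-norm = 3.0000

3.0000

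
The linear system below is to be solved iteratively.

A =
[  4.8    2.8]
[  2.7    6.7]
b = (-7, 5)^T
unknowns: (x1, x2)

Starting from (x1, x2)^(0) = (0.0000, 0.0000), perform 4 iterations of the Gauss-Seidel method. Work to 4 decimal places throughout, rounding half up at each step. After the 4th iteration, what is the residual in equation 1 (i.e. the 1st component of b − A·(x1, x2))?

-0.0486

Iteration 1:
  x1 = (-7 - (2.8)·0.0000) / (4.8) = -1.4583
  x2 = (5 - (2.7)·-1.4583) / (6.7) = 1.3339
Iteration 2:
  x1 = (-7 - (2.8)·1.3339) / (4.8) = -2.2364
  x2 = (5 - (2.7)·-2.2364) / (6.7) = 1.6475
Iteration 3:
  x1 = (-7 - (2.8)·1.6475) / (4.8) = -2.4194
  x2 = (5 - (2.7)·-2.4194) / (6.7) = 1.7213
Iteration 4:
  x1 = (-7 - (2.8)·1.7213) / (4.8) = -2.4624
  x2 = (5 - (2.7)·-2.4624) / (6.7) = 1.7386
Residual b − A·x = (-0.0486, -0.0001)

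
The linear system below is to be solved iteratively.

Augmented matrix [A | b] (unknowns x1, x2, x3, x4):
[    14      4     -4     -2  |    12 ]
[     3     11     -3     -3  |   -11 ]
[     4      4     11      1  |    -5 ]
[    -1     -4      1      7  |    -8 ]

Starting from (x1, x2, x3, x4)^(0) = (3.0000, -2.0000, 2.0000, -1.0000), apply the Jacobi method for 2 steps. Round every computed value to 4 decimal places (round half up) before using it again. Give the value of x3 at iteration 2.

-0.3730

Iteration 1:
  x1 = (12 - (4)·-2.0000 - (-4)·2.0000 - (-2)·-1.0000) / (14) = 1.8571
  x2 = (-11 - (3)·3.0000 - (-3)·2.0000 - (-3)·-1.0000) / (11) = -1.5455
  x3 = (-5 - (4)·3.0000 - (4)·-2.0000 - (1)·-1.0000) / (11) = -0.7273
  x4 = (-8 - (-1)·3.0000 - (-4)·-2.0000 - (1)·2.0000) / (7) = -2.1429
Iteration 2:
  x1 = (12 - (4)·-1.5455 - (-4)·-0.7273 - (-2)·-2.1429) / (14) = 0.7848
  x2 = (-11 - (3)·1.8571 - (-3)·-0.7273 - (-3)·-2.1429) / (11) = -2.2893
  x3 = (-5 - (4)·1.8571 - (4)·-1.5455 - (1)·-2.1429) / (11) = -0.3730
  x4 = (-8 - (-1)·1.8571 - (-4)·-1.5455 - (1)·-0.7273) / (7) = -1.6568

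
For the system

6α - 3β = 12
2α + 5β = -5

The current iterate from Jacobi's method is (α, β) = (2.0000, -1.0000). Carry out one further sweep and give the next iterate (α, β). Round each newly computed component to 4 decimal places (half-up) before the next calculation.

(1.5000, -1.8000)

One sweep:
  α = (12 - (-3)·-1.0000) / (6) = 1.5000
  β = (-5 - (2)·2.0000) / (5) = -1.8000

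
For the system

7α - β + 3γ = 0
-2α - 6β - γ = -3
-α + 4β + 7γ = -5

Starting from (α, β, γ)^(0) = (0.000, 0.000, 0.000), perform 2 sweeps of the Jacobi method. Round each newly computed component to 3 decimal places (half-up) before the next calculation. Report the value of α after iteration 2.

0.377

Iteration 1:
  α = (0 - (-1)·0.000 - (3)·0.000) / (7) = 0.000
  β = (-3 - (-2)·0.000 - (-1)·0.000) / (-6) = 0.500
  γ = (-5 - (-1)·0.000 - (4)·0.000) / (7) = -0.714
Iteration 2:
  α = (0 - (-1)·0.500 - (3)·-0.714) / (7) = 0.377
  β = (-3 - (-2)·0.000 - (-1)·-0.714) / (-6) = 0.619
  γ = (-5 - (-1)·0.000 - (4)·0.500) / (7) = -1.000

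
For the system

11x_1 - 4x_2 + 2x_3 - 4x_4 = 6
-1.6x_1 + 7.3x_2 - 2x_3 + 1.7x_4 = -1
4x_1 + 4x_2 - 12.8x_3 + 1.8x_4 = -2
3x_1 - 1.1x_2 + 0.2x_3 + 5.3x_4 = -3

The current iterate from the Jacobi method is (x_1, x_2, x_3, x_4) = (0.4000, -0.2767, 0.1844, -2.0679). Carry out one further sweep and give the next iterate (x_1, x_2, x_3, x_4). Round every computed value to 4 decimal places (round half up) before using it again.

(-0.3407, 0.4828, -0.0960, -0.8568)

One sweep:
  x_1 = (6 - (-4)·-0.2767 - (2)·0.1844 - (-4)·-2.0679) / (11) = -0.3407
  x_2 = (-1 - (-1.6)·0.4000 - (-2)·0.1844 - (1.7)·-2.0679) / (7.3) = 0.4828
  x_3 = (-2 - (4)·0.4000 - (4)·-0.2767 - (1.8)·-2.0679) / (-12.8) = -0.0960
  x_4 = (-3 - (3)·0.4000 - (-1.1)·-0.2767 - (0.2)·0.1844) / (5.3) = -0.8568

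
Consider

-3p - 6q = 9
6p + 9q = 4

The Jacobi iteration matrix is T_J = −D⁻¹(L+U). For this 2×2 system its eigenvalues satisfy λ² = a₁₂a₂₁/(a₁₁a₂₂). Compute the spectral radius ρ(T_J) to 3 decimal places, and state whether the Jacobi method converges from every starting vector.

1.155

a₁₂a₂₁/(a₁₁a₂₂) = (-6)·(6) / ((-3)·(9)) = 1.333333
ρ = √|1.333333| = √1.333333 = 1.155
ρ > 1, so Jacobi diverges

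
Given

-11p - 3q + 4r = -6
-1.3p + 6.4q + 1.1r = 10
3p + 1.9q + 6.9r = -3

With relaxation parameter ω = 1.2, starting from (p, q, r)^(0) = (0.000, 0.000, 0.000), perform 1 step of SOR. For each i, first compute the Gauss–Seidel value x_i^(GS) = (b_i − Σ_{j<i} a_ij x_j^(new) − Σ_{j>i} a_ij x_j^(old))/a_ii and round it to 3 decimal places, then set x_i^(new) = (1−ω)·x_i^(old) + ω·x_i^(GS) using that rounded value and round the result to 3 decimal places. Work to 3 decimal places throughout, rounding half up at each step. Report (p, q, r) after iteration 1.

(0.654, 2.034, -1.535)

Iteration 1:
  p: GS value = (-6 - (-3)·0.000 - (4)·0.000) / (-11) = 0.545;  p ← (1−ω)·0.000 + ω·0.545 = 0.654
  q: GS value = (10 - (-1.3)·0.654 - (1.1)·0.000) / (6.4) = 1.695;  q ← (1−ω)·0.000 + ω·1.695 = 2.034
  r: GS value = (-3 - (3)·0.654 - (1.9)·2.034) / (6.9) = -1.279;  r ← (1−ω)·0.000 + ω·-1.279 = -1.535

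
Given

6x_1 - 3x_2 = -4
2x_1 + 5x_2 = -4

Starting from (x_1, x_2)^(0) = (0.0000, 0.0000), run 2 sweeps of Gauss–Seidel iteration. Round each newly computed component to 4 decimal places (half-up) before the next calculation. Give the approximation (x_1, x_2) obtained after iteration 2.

(-0.9333, -0.4267)

Iteration 1:
  x_1 = (-4 - (-3)·0.0000) / (6) = -0.6667
  x_2 = (-4 - (2)·-0.6667) / (5) = -0.5333
Iteration 2:
  x_1 = (-4 - (-3)·-0.5333) / (6) = -0.9333
  x_2 = (-4 - (2)·-0.9333) / (5) = -0.4267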